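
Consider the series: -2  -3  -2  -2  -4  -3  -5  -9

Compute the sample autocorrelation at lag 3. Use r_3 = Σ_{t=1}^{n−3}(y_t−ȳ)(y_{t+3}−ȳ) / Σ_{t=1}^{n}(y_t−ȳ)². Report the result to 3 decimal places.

Mean ȳ = (-2 − 3 − 2 − 2 − 4 − 3 − 5 − 9)/8 = -3.7500
Σ(y_t−ȳ)(y_{t+3}−ȳ) = (3.0625) + (-0.1875) + (1.3125) + (-2.1875) + (1.3125) = 3.3125
Denominator Σ(y_t−ȳ)² = 39.5000
r_3 = 3.3125 / 39.5000 = 0.084

0.084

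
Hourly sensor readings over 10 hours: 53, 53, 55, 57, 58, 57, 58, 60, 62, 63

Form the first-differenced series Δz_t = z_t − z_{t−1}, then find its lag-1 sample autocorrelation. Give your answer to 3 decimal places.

First differences Δz: 0, 2, 2, 1, -1, 1, 2, 2, 1
Mean of differences = 1.1111
Numerator Σ(Δz_t−Δz̄)(Δz_{t+1}−Δz̄) = 0.7654
Denominator Σ(Δz_t−Δz̄)² = 8.8889
r_1(Δz) = 0.7654 / 8.8889 = 0.086

0.086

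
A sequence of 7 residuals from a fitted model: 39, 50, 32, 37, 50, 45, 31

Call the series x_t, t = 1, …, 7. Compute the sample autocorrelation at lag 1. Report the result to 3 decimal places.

-0.263

Mean x̄ = (39 + 50 + 32 + 37 + 50 + 45 + 31)/7 = 40.5714
Deviations from mean: -1.5714, 9.4286, -8.5714, -3.5714, 9.4286, 4.4286, -9.5714
Σ(x_t−x̄)(x_{t+1}−x̄) = (-14.8163) + (-80.8163) + (30.6122) + (-33.6735) + (41.7551) + (-42.3878) = -99.3265
Denominator Σ(x_t−x̄)² = 377.7143
r_1 = -99.3265 / 377.7143 = -0.263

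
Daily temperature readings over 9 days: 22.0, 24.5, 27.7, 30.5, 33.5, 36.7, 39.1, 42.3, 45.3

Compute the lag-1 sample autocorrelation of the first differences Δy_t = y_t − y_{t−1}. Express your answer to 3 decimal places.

-0.572

First differences Δy: 2.5, 3.2, 2.8, 3.0, 3.2, 2.4, 3.2, 3.0
Mean of differences = 2.9125
Numerator Σ(Δy_t−Δȳ)(Δy_{t+1}−Δȳ) = -0.4052
Denominator Σ(Δy_t−Δȳ)² = 0.7088
r_1(Δy) = -0.4052 / 0.7088 = -0.572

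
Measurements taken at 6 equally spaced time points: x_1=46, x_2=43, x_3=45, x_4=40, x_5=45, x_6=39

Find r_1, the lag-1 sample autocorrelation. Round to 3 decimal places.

-0.476

Mean x̄ = (46 + 43 + 45 + 40 + 45 + 39)/6 = 43.0000
Σ(x_t−x̄)(x_{t+1}−x̄) = (0.0000) + (0.0000) + (-6.0000) + (-6.0000) + (-8.0000) = -20.0000
Denominator Σ(x_t−x̄)² = 42.0000
r_1 = -20.0000 / 42.0000 = -0.476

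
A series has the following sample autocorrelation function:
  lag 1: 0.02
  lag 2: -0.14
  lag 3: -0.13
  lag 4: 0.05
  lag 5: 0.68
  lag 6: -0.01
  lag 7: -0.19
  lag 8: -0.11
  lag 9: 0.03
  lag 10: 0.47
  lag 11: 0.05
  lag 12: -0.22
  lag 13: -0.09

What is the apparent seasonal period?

The largest autocorrelation is r_5 = 0.68, with a weaker echo at lag 10 (0.47); the remaining lags stay at or below 0.05.
The dominant spike at lag 5 indicates a seasonal period of 5.

5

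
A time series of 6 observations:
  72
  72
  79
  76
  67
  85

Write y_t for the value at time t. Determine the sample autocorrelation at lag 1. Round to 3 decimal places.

-0.433

Mean ȳ = (72 + 72 + 79 + 76 + 67 + 85)/6 = 75.1667
Deviations from mean: -3.1667, -3.1667, 3.8333, 0.8333, -8.1667, 9.8333
Σ(y_t−ȳ)(y_{t+1}−ȳ) = (10.0278) + (-12.1389) + (3.1944) + (-6.8056) + (-80.3056) = -86.0278
Denominator Σ(y_t−ȳ)² = 198.8333
r_1 = -86.0278 / 198.8333 = -0.433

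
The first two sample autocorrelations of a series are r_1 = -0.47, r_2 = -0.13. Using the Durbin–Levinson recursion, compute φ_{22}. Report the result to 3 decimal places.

φ_{22} = (r_2 − r_1²) / (1 − r_1²)
r_1² = (-0.47)² = 0.2209
Numerator = -0.13 − 0.2209 = -0.3509; denominator = 1 − 0.2209 = 0.7791
φ_{22} = -0.3509 / 0.7791 = -0.450

-0.450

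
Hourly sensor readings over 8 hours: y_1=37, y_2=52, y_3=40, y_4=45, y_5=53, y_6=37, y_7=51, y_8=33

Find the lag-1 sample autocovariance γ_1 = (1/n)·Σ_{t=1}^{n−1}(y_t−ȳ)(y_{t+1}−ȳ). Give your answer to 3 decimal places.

Mean ȳ = (37 + 52 + 40 + 45 + 53 + 37 + 51 + 33)/8 = 43.5000
Σ_{t=1}^{7}(y_t−ȳ)(y_{t+1}−ȳ) = -265.2500
γ_1 = -265.2500 / 8 = -33.156

-33.156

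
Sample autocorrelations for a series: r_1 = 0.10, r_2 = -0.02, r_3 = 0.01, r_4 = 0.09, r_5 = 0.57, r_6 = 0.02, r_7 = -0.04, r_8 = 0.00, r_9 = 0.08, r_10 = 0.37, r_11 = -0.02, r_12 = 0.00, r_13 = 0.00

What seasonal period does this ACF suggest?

5

The largest autocorrelation is r_5 = 0.57, with a weaker echo at lag 10 (0.37); the remaining lags stay at or below 0.10.
The dominant spike at lag 5 indicates a seasonal period of 5.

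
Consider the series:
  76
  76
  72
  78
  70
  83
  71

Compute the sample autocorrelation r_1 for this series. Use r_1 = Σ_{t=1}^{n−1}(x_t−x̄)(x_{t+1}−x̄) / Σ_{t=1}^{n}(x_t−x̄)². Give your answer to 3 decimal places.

Mean x̄ = (76 + 76 + 72 + 78 + 70 + 83 + 71)/7 = 75.1429
Numerator Σ_{t=1}^{6}(x_t−x̄)(x_{t+1}−x̄) = -98.5918
Denominator Σ(x_t−x̄)² = 124.8571
r_1 = -98.5918 / 124.8571 = -0.790

-0.790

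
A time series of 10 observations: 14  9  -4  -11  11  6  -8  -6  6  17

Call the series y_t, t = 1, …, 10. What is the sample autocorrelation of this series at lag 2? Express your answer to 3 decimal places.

Mean ȳ = (14 + 9 − 4 − 11 + 11 + 6 − 8 − 6 + 6 + 17)/10 = 3.4000
Numerator Σ_{t=1}^{8}(y_t−ȳ)(y_{t+2}−ȳ) = -521.3200
Denominator Σ(y_t−ȳ)² = 880.4000
r_2 = -521.3200 / 880.4000 = -0.592

-0.592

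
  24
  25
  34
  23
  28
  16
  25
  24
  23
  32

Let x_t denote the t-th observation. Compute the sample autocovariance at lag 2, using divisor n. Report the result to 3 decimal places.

3.768

Mean x̄ = (24 + 25 + 34 + 23 + 28 + 16 + 25 + 24 + 23 + 32)/10 = 25.4000
Σ_{t=1}^{8}(x_t−x̄)(x_{t+2}−x̄) = 37.6800
γ_2 = 37.6800 / 10 = 3.768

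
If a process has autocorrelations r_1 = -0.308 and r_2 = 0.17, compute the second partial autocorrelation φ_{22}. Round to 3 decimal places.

φ_{22} = (r_2 − r_1²) / (1 − r_1²)
r_1² = (-0.308)² = 0.094864
Numerator = 0.17 − 0.0949 = 0.0751; denominator = 1 − 0.0949 = 0.9051
φ_{22} = 0.0751 / 0.9051 = 0.083

0.083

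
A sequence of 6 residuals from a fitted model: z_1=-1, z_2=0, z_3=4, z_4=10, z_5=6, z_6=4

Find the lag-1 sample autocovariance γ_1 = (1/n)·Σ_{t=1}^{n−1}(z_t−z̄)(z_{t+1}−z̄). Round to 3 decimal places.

5.440

Mean z̄ = (-1 + 0 + 4 + 10 + 6 + 4)/6 = 3.8333
Deviations: -4.8333, -3.8333, 0.1667, 6.1667, 2.1667, 0.1667
Σ_{t=1}^{5}(z_t−z̄)(z_{t+1}−z̄) = 32.6389
γ_1 = 32.6389 / 6 = 5.440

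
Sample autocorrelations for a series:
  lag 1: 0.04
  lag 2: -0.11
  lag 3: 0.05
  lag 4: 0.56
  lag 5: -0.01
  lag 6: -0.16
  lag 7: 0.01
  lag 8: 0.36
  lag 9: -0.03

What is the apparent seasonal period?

4

The largest autocorrelation is r_4 = 0.56, with a weaker echo at lag 8 (0.36); the remaining lags stay at or below 0.05.
The dominant spike at lag 4 indicates a seasonal period of 4.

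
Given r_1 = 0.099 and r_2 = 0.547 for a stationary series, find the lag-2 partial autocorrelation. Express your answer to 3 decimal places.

0.543

φ_{22} = (r_2 − r_1²) / (1 − r_1²)
r_1² = (0.099)² = 0.009801
Numerator = 0.547 − 0.0098 = 0.5372; denominator = 1 − 0.0098 = 0.9902
φ_{22} = 0.5372 / 0.9902 = 0.543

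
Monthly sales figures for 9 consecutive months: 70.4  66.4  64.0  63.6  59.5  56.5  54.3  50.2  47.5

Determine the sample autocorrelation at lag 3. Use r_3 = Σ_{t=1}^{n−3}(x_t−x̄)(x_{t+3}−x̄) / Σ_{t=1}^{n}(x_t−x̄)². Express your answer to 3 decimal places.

Mean x̄ = (70.4 + 66.4 + 64.0 + 63.6 + 59.5 + 56.5 + 54.3 + 50.2 + 47.5)/9 = 59.1556
Numerator Σ_{t=1}^{6}(x_t−x̄)(x_{t+3}−x̄) = 45.8930
Denominator Σ(x_t−x̄)² = 468.9422
r_3 = 45.8930 / 468.9422 = 0.098

0.098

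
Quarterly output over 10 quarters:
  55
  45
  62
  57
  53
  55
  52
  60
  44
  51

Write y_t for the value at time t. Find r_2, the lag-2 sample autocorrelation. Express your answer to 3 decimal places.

-0.019

Mean ȳ = (55 + 45 + 62 + 57 + 53 + 55 + 52 + 60 + 44 + 51)/10 = 53.4000
Numerator Σ_{t=1}^{8}(y_t−ȳ)(y_{t+2}−ȳ) = -5.7200
Denominator Σ(y_t−ȳ)² = 302.4000
r_2 = -5.7200 / 302.4000 = -0.019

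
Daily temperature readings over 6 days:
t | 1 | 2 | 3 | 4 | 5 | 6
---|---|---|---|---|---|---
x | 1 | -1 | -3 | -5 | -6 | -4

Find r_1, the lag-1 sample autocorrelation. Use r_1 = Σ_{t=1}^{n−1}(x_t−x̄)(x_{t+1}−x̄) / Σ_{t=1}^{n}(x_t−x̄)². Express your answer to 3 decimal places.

Mean x̄ = (1 − 1 − 3 − 5 − 6 − 4)/6 = -3.0000
Deviations from mean: 4.0000, 2.0000, 0.0000, -2.0000, -3.0000, -1.0000
Numerator Σ_{t=1}^{5}(x_t−x̄)(x_{t+1}−x̄) = 17.0000
Denominator Σ(x_t−x̄)² = 34.0000
r_1 = 17.0000 / 34.0000 = 0.500

0.500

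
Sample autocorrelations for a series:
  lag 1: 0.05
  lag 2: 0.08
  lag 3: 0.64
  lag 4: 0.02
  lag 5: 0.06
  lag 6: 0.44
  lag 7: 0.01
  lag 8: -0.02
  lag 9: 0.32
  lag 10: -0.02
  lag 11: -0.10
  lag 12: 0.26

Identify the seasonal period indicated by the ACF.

The largest autocorrelation is r_3 = 0.64, with weaker echoes at lags 6 (0.44), 9 (0.32) and 12 (0.26); the remaining lags stay at or below 0.08.
The dominant spike at lag 3 indicates a seasonal period of 3.

3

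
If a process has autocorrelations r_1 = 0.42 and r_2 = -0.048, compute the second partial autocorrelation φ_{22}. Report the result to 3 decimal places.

-0.272

φ_{22} = (r_2 − r_1²) / (1 − r_1²)
r_1² = (0.42)² = 0.1764
Numerator = -0.048 − 0.1764 = -0.2244; denominator = 1 − 0.1764 = 0.8236
φ_{22} = -0.2244 / 0.8236 = -0.272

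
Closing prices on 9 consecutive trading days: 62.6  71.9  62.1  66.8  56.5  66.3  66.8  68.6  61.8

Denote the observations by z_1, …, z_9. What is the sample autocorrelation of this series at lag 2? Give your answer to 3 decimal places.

0.174

Mean z̄ = (62.6 + 71.9 + 62.1 + 66.8 + 56.5 + 66.3 + 66.8 + 68.6 + 61.8)/9 = 64.8222
Numerator Σ_{t=1}^{7}(z_t−z̄)(z_{t+2}−z̄) = 28.7712
Denominator Σ(z_t−z̄)² = 165.1156
r_2 = 28.7712 / 165.1156 = 0.174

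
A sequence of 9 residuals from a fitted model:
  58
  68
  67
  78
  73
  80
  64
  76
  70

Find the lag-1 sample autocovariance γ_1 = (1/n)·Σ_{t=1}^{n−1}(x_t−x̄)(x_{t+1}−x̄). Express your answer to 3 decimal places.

-4.812

Mean x̄ = (58 + 68 + 67 + 78 + 73 + 80 + 64 + 76 + 70)/9 = 70.4444
Σ_{t=1}^{8}(x_t−x̄)(x_{t+1}−x̄) = -43.3086
γ_1 = -43.3086 / 9 = -4.812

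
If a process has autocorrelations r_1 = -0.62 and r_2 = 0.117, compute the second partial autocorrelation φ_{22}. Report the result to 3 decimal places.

φ_{22} = (r_2 − r_1²) / (1 − r_1²)
r_1² = (-0.62)² = 0.3844
Numerator = 0.117 − 0.3844 = -0.2674; denominator = 1 − 0.3844 = 0.6156
φ_{22} = -0.2674 / 0.6156 = -0.434

-0.434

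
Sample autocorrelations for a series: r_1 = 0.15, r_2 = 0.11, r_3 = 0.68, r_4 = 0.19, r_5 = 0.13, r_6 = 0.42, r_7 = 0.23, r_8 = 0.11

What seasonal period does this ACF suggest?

The largest autocorrelation is r_3 = 0.68, with a weaker echo at lag 6 (0.42); the remaining lags stay at or below 0.23.
The dominant spike at lag 3 indicates a seasonal period of 3.

3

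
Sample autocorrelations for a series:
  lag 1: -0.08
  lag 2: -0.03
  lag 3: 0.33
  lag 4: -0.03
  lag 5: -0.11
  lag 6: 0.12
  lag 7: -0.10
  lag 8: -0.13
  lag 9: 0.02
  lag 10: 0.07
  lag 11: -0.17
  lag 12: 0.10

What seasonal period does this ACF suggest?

The largest autocorrelation is r_3 = 0.33; the remaining lags stay at or below 0.12.
The dominant spike at lag 3 indicates a seasonal period of 3.

3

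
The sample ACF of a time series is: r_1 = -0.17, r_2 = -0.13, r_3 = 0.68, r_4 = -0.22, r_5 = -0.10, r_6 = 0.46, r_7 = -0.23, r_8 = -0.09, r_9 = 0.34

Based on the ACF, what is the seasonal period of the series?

The largest autocorrelation is r_3 = 0.68, with weaker echoes at lags 6 (0.46) and 9 (0.34); the remaining lags stay at or below -0.09.
The dominant spike at lag 3 indicates a seasonal period of 3.

3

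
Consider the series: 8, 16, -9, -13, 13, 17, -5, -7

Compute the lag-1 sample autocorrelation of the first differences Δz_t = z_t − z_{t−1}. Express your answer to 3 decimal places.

-0.104

First differences Δz: 8, -25, -4, 26, 4, -22, -2
Mean of differences = -2.1429
Numerator Σ(Δz_t−Δz̄)(Δz_{t+1}−Δz̄) = -193.5918
Denominator Σ(Δz_t−Δz̄)² = 1852.8571
r_1(Δz) = -193.5918 / 1852.8571 = -0.104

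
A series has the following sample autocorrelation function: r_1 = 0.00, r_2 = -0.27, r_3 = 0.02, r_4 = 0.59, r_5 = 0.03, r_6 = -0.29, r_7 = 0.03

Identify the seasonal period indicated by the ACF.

4

The largest autocorrelation is r_4 = 0.59; the remaining lags stay at or below 0.03.
The dominant spike at lag 4 indicates a seasonal period of 4.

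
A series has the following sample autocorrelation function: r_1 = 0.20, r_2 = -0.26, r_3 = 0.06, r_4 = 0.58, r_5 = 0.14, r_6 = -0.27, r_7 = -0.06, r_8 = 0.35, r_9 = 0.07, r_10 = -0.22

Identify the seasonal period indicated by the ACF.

4

The largest autocorrelation is r_4 = 0.58, with a weaker echo at lag 8 (0.35); the remaining lags stay at or below 0.20.
The dominant spike at lag 4 indicates a seasonal period of 4.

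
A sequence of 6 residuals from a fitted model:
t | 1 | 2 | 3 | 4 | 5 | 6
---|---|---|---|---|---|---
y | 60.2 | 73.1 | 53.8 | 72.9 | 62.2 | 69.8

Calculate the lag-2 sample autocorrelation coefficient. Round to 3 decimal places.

Mean ȳ = (60.2 + 73.1 + 53.8 + 72.9 + 62.2 + 69.8)/6 = 65.3333
Deviations from mean: -5.1333, 7.7667, -11.5333, 7.5667, -3.1333, 4.4667
Σ(y_t−ȳ)(y_{t+2}−ȳ) = (59.2044) + (58.7678) + (36.1378) + (33.7978) = 187.9078
Denominator Σ(y_t−ȳ)² = 306.7133
r_2 = 187.9078 / 306.7133 = 0.613

0.613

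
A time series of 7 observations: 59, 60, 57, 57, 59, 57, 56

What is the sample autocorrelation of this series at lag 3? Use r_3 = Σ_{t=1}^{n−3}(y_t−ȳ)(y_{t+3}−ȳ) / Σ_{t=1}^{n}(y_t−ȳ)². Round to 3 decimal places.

0.295

Mean ȳ = (59 + 60 + 57 + 57 + 59 + 57 + 56)/7 = 57.8571
Deviations from mean: 1.1429, 2.1429, -0.8571, -0.8571, 1.1429, -0.8571, -1.8571
Σ(y_t−ȳ)(y_{t+3}−ȳ) = (-0.9796) + (2.4490) + (0.7347) + (1.5918) = 3.7959
Denominator Σ(y_t−ȳ)² = 12.8571
r_3 = 3.7959 / 12.8571 = 0.295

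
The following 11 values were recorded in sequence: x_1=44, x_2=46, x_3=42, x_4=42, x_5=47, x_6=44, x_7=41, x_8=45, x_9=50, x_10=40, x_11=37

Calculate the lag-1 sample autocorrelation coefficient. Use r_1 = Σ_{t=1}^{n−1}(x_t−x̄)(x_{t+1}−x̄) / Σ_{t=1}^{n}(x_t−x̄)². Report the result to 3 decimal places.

0.010

Mean x̄ = (44 + 46 + 42 + 42 + 47 + 44 + 41 + 45 + 50 + 40 + 37)/11 = 43.4545
Numerator Σ_{t=1}^{10}(x_t−x̄)(x_{t+1}−x̄) = 1.2479
Denominator Σ(x_t−x̄)² = 128.7273
r_1 = 1.2479 / 128.7273 = 0.010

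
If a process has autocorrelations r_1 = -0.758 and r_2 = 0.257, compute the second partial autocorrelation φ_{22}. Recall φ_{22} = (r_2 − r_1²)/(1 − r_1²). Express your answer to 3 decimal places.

φ_{22} = (r_2 − r_1²) / (1 − r_1²)
r_1² = (-0.758)² = 0.574564
Numerator = 0.257 − 0.5746 = -0.3176; denominator = 1 − 0.5746 = 0.4254
φ_{22} = -0.3176 / 0.4254 = -0.746

-0.746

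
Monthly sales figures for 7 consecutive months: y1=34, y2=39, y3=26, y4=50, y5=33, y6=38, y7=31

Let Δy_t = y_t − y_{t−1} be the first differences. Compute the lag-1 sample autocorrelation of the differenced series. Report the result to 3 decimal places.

-0.800

First differences Δy: 5, -13, 24, -17, 5, -7
Mean of differences = -0.5000
Numerator Σ(Δy_t−Δȳ)(Δy_{t+1}−Δȳ) = -905.7500
Denominator Σ(Δy_t−Δȳ)² = 1131.5000
r_1(Δy) = -905.7500 / 1131.5000 = -0.800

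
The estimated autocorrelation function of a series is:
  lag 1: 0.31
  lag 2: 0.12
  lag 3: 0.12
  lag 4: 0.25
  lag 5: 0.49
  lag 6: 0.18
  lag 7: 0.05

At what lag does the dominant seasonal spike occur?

5

The largest autocorrelation is r_5 = 0.49; the remaining lags stay at or below 0.31. The elevated value at lag 1 (0.31), dropping to 0.12 at lag 2, reflects decaying short-term dependence rather than seasonality.
The dominant spike at lag 5 indicates a seasonal period of 5.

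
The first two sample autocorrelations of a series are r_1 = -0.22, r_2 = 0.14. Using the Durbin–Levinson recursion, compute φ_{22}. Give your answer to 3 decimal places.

φ_{22} = (r_2 − r_1²) / (1 − r_1²)
r_1² = (-0.22)² = 0.0484
Numerator = 0.14 − 0.0484 = 0.0916; denominator = 1 − 0.0484 = 0.9516
φ_{22} = 0.0916 / 0.9516 = 0.096

0.096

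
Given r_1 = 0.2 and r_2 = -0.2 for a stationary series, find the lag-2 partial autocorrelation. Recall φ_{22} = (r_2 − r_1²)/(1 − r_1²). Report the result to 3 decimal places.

φ_{22} = (r_2 − r_1²) / (1 − r_1²)
r_1² = (0.2)² = 0.04
Numerator = -0.2 − 0.0400 = -0.2400; denominator = 1 − 0.0400 = 0.9600
φ_{22} = -0.2400 / 0.9600 = -0.250

-0.250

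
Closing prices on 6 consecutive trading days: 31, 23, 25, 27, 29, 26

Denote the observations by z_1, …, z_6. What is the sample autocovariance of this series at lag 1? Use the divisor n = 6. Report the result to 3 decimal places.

Mean z̄ = (31 + 23 + 25 + 27 + 29 + 26)/6 = 26.8333
Deviations: 4.1667, -3.8333, -1.8333, 0.1667, 2.1667, -0.8333
Σ_{t=1}^{5}(z_t−z̄)(z_{t+1}−z̄) = -10.6944
γ_1 = -10.6944 / 6 = -1.782

-1.782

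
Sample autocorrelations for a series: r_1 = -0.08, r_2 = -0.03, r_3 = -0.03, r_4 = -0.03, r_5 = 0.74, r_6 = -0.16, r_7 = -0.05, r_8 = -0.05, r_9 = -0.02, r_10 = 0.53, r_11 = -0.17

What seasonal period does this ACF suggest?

The largest autocorrelation is r_5 = 0.74, with a weaker echo at lag 10 (0.53); the remaining lags stay at or below -0.02.
The dominant spike at lag 5 indicates a seasonal period of 5.

5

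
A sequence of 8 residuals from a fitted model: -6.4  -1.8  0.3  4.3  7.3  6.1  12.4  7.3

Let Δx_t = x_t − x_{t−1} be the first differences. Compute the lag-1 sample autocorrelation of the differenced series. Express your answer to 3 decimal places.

-0.493

First differences Δx: 4.6, 2.1, 4.0, 3.0, -1.2, 6.3, -5.1
Mean of differences = 1.9571
Numerator Σ(Δx_t−Δx̄)(Δx_{t+1}−Δx̄) = -44.8518
Denominator Σ(Δx_t−Δx̄)² = 90.8971
r_1(Δx) = -44.8518 / 90.8971 = -0.493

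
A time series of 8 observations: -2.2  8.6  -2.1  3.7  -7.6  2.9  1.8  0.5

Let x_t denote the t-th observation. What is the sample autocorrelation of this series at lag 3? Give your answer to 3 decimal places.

-0.464

Mean x̄ = (-2.2 + 8.6 − 2.1 + 3.7 − 7.6 + 2.9 + 1.8 + 0.5)/8 = 0.7000
Deviations from mean: -2.9000, 7.9000, -2.8000, 3.0000, -8.3000, 2.2000, 1.1000, -0.2000
Numerator Σ_{t=1}^{5}(x_t−x̄)(x_{t+3}−x̄) = -75.4700
Denominator Σ(x_t−x̄)² = 162.6400
r_3 = -75.4700 / 162.6400 = -0.464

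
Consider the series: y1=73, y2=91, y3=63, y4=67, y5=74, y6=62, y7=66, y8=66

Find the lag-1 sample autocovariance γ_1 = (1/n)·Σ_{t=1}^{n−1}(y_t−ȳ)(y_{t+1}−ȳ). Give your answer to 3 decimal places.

-7.477

Mean ȳ = (73 + 91 + 63 + 67 + 74 + 62 + 66 + 66)/8 = 70.2500
Deviations: 2.7500, 20.7500, -7.2500, -3.2500, 3.7500, -8.2500, -4.2500, -4.2500
Σ_{t=1}^{7}(y_t−ȳ)(y_{t+1}−ȳ) = -59.8125
γ_1 = -59.8125 / 8 = -7.477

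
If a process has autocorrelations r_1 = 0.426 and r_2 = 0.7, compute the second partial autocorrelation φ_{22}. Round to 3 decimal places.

0.633

φ_{22} = (r_2 − r_1²) / (1 − r_1²)
r_1² = (0.426)² = 0.181476
Numerator = 0.7 − 0.1815 = 0.5185; denominator = 1 − 0.1815 = 0.8185
φ_{22} = 0.5185 / 0.8185 = 0.633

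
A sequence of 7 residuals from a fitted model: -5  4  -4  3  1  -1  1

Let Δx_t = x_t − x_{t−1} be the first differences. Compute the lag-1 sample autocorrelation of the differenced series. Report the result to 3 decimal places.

First differences Δx: 9, -8, 7, -2, -2, 2
Mean of differences = 1.0000
Numerator Σ(Δx_t−Δx̄)(Δx_{t+1}−Δx̄) = -138.0000
Denominator Σ(Δx_t−Δx̄)² = 200.0000
r_1(Δx) = -138.0000 / 200.0000 = -0.690

-0.690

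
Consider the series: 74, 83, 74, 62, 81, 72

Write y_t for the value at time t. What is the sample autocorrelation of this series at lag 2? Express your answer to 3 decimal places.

-0.289

Mean ȳ = (74 + 83 + 74 + 62 + 81 + 72)/6 = 74.3333
Numerator Σ_{t=1}^{4}(y_t−ȳ)(y_{t+2}−ȳ) = -80.2222
Denominator Σ(y_t−ȳ)² = 277.3333
r_2 = -80.2222 / 277.3333 = -0.289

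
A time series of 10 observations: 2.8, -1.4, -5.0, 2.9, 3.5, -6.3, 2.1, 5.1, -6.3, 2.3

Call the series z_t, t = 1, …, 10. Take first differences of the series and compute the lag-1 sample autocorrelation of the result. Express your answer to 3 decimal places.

First differences Δz: -4.2, -3.6, 7.9, 0.6, -9.8, 8.4, 3.0, -11.4, 8.6
Mean of differences = -0.0556
Numerator Σ(Δz_t−Δz̄)(Δz_{t+1}−Δz̄) = -204.0953
Denominator Σ(Δz_t−Δz̄)² = 472.8622
r_1(Δz) = -204.0953 / 472.8622 = -0.432

-0.432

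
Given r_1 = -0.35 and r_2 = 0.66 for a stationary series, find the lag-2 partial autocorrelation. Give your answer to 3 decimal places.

φ_{22} = (r_2 − r_1²) / (1 − r_1²)
r_1² = (-0.35)² = 0.1225
Numerator = 0.66 − 0.1225 = 0.5375; denominator = 1 − 0.1225 = 0.8775
φ_{22} = 0.5375 / 0.8775 = 0.613

0.613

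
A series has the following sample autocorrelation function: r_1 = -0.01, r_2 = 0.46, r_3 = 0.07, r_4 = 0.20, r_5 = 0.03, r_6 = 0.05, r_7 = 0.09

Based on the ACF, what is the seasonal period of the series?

The largest autocorrelation is r_2 = 0.46, with a weaker echo at lag 4 (0.20); the remaining lags stay at or below 0.09.
The dominant spike at lag 2 indicates a seasonal period of 2.

2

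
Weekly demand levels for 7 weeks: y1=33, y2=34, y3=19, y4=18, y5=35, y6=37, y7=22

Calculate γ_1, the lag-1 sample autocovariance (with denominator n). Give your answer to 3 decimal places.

0.580

Mean ȳ = (33 + 34 + 19 + 18 + 35 + 37 + 22)/7 = 28.2857
Σ_{t=1}^{6}(y_t−ȳ)(y_{t+1}−ȳ) = 4.0612
γ_1 = 4.0612 / 7 = 0.580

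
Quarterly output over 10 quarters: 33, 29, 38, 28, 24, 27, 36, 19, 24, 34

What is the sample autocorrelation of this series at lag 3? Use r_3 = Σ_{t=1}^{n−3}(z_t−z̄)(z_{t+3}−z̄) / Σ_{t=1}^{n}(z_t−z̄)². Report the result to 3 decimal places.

Mean z̄ = (33 + 29 + 38 + 28 + 24 + 27 + 36 + 19 + 24 + 34)/10 = 29.2000
Σ(z_t−z̄)(z_{t+3}−z̄) = (-4.5600) + (1.0400) + (-19.3600) + (-8.1600) + (53.0400) + (11.4400) + (32.6400) = 66.0800
Denominator Σ(z_t−z̄)² = 325.6000
r_3 = 66.0800 / 325.6000 = 0.203

0.203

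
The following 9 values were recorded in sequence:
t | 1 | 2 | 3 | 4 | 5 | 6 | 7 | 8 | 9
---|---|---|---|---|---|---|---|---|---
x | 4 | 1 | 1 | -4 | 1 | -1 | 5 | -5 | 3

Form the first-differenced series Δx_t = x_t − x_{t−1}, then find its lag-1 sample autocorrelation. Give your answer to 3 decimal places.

-0.714

First differences Δx: -3, 0, -5, 5, -2, 6, -10, 8
Mean of differences = -0.1250
Numerator Σ(Δx_t−Δx̄)(Δx_{t+1}−Δx̄) = -187.7656
Denominator Σ(Δx_t−Δx̄)² = 262.8750
r_1(Δx) = -187.7656 / 262.8750 = -0.714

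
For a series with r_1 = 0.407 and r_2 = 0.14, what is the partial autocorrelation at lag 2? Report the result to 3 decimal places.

-0.031

φ_{22} = (r_2 − r_1²) / (1 − r_1²)
r_1² = (0.407)² = 0.165649
Numerator = 0.14 − 0.1656 = -0.0256; denominator = 1 − 0.1656 = 0.8344
φ_{22} = -0.0256 / 0.8344 = -0.031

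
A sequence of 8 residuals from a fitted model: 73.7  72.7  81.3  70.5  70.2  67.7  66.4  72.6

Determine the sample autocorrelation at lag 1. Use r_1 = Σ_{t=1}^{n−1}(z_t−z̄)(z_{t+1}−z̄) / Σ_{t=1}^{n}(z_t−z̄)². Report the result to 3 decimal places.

Mean z̄ = (73.7 + 72.7 + 81.3 + 70.5 + 70.2 + 67.7 + 66.4 + 72.6)/8 = 71.8875
Deviations from mean: 1.8125, 0.8125, 9.4125, -1.3875, -1.6875, -4.1875, -5.4875, 0.7125
Numerator Σ_{t=1}^{7}(z_t−z̄)(z_{t+1}−z̄) = 24.5373
Denominator Σ(z_t−z̄)² = 145.4688
r_1 = 24.5373 / 145.4688 = 0.169

0.169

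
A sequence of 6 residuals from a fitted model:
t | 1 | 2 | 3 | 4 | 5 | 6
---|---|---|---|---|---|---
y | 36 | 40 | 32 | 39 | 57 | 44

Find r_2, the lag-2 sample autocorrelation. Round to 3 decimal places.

Mean ȳ = (36 + 40 + 32 + 39 + 57 + 44)/6 = 41.3333
Σ(y_t−ȳ)(y_{t+2}−ȳ) = (49.7778) + (3.1111) + (-146.2222) + (-6.2222) = -99.5556
Denominator Σ(y_t−ȳ)² = 375.3333
r_2 = -99.5556 / 375.3333 = -0.265

-0.265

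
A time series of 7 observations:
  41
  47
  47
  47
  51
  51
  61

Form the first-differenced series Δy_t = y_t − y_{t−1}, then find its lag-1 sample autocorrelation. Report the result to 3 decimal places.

First differences Δy: 6, 0, 0, 4, 0, 10
Mean of differences = 3.3333
Numerator Σ(Δy_t−Δȳ)(Δy_{t+1}−Δȳ) = -24.4444
Denominator Σ(Δy_t−Δȳ)² = 85.3333
r_1(Δy) = -24.4444 / 85.3333 = -0.286

-0.286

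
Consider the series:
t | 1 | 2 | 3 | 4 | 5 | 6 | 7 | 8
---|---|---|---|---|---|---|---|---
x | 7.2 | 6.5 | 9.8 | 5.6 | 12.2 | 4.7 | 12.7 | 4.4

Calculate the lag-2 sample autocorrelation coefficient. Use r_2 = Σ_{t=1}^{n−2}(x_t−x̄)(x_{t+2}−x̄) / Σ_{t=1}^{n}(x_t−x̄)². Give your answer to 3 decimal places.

0.654

Mean x̄ = (7.2 + 6.5 + 9.8 + 5.6 + 12.2 + 4.7 + 12.7 + 4.4)/8 = 7.8875
Deviations from mean: -0.6875, -1.3875, 1.9125, -2.2875, 4.3125, -3.1875, 4.8125, -3.4875
Numerator Σ_{t=1}^{6}(x_t−x̄)(x_{t+2}−x̄) = 49.2684
Denominator Σ(x_t−x̄)² = 75.3688
r_2 = 49.2684 / 75.3688 = 0.654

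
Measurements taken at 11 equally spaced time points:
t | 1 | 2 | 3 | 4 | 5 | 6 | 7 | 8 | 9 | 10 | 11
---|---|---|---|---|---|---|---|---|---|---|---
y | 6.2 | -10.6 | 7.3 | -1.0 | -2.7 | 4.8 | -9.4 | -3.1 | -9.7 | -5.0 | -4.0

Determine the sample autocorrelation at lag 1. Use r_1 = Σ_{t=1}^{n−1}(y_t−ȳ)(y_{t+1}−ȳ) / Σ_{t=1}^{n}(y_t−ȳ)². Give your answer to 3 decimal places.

-0.391

Mean ȳ = (6.2 − 10.6 + 7.3 − 1.0 − 2.7 + 4.8 − 9.4 − 3.1 − 9.7 − 5.0 − 4.0)/11 = -2.4727
Numerator Σ_{t=1}^{10}(y_t−ȳ)(y_{t+1}−ȳ) = -156.8826
Denominator Σ(y_t−ȳ)² = 401.2218
r_1 = -156.8826 / 401.2218 = -0.391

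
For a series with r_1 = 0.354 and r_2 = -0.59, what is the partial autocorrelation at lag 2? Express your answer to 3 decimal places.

φ_{22} = (r_2 − r_1²) / (1 − r_1²)
r_1² = (0.354)² = 0.125316
Numerator = -0.59 − 0.1253 = -0.7153; denominator = 1 − 0.1253 = 0.8747
φ_{22} = -0.7153 / 0.8747 = -0.818

-0.818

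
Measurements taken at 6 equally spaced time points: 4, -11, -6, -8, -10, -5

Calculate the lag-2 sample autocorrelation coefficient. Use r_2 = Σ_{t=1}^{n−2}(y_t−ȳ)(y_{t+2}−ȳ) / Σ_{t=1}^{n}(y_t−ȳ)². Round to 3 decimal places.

Mean ȳ = (4 − 11 − 6 − 8 − 10 − 5)/6 = -6.0000
Σ(y_t−ȳ)(y_{t+2}−ȳ) = (0.0000) + (10.0000) + (0.0000) + (-2.0000) = 8.0000
Denominator Σ(y_t−ȳ)² = 146.0000
r_2 = 8.0000 / 146.0000 = 0.055

0.055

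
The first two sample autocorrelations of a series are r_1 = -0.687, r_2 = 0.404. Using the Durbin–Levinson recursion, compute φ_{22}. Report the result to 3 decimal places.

φ_{22} = (r_2 − r_1²) / (1 − r_1²)
r_1² = (-0.687)² = 0.471969
Numerator = 0.404 − 0.4720 = -0.0680; denominator = 1 − 0.4720 = 0.5280
φ_{22} = -0.0680 / 0.5280 = -0.129

-0.129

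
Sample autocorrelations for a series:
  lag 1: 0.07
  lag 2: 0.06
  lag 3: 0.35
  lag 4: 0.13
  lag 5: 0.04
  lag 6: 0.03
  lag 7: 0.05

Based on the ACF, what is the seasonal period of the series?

3

The largest autocorrelation is r_3 = 0.35; the remaining lags stay at or below 0.13.
The dominant spike at lag 3 indicates a seasonal period of 3.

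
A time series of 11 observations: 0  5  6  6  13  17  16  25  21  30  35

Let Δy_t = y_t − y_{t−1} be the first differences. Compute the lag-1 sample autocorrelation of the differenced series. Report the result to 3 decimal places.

First differences Δy: 5, 1, 0, 7, 4, -1, 9, -4, 9, 5
Mean of differences = 3.5000
Numerator Σ(Δy_t−Δȳ)(Δy_{t+1}−Δȳ) = -106.7500
Denominator Σ(Δy_t−Δȳ)² = 172.5000
r_1(Δy) = -106.7500 / 172.5000 = -0.619

-0.619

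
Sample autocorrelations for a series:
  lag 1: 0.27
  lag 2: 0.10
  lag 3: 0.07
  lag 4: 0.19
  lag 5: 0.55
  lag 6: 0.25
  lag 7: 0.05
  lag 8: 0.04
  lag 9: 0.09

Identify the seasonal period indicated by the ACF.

The largest autocorrelation is r_5 = 0.55; the remaining lags stay at or below 0.27. The elevated value at lag 1 (0.27), dropping to 0.10 at lag 2, reflects decaying short-term dependence rather than seasonality.
The dominant spike at lag 5 indicates a seasonal period of 5.

5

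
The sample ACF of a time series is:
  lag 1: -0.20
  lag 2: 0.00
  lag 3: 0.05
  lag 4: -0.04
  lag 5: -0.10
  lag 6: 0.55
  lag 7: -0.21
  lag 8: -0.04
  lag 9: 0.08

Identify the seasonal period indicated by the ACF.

6

The largest autocorrelation is r_6 = 0.55; the remaining lags stay at or below 0.08.
The dominant spike at lag 6 indicates a seasonal period of 6.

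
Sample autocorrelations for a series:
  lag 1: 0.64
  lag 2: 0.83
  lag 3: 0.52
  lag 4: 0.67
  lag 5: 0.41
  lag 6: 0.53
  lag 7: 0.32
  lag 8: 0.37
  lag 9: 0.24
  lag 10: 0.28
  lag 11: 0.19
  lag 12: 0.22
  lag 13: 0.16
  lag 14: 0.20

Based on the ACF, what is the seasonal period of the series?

The largest autocorrelation is r_2 = 0.83, with a weaker echo at lag 4 (0.67); the remaining lags stay at or below 0.64.
The dominant spike at lag 2 indicates a seasonal period of 2.

2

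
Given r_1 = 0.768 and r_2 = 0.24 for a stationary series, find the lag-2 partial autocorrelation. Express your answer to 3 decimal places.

-0.853

φ_{22} = (r_2 − r_1²) / (1 − r_1²)
r_1² = (0.768)² = 0.589824
Numerator = 0.24 − 0.5898 = -0.3498; denominator = 1 − 0.5898 = 0.4102
φ_{22} = -0.3498 / 0.4102 = -0.853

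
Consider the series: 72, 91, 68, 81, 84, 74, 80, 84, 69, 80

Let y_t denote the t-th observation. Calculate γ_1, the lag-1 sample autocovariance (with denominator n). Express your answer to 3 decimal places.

-31.419

Mean ȳ = (72 + 91 + 68 + 81 + 84 + 74 + 80 + 84 + 69 + 80)/10 = 78.3000
Σ_{t=1}^{9}(y_t−ȳ)(y_{t+1}−ȳ) = -314.1900
γ_1 = -314.1900 / 10 = -31.419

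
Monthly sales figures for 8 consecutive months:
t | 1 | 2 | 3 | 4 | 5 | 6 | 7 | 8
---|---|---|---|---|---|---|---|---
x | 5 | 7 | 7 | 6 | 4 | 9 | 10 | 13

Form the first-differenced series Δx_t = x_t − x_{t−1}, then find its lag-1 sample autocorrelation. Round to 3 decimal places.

-0.136

First differences Δx: 2, 0, -1, -2, 5, 1, 3
Mean of differences = 1.1429
Numerator Σ(Δx_t−Δx̄)(Δx_{t+1}−Δx̄) = -4.7347
Denominator Σ(Δx_t−Δx̄)² = 34.8571
r_1(Δx) = -4.7347 / 34.8571 = -0.136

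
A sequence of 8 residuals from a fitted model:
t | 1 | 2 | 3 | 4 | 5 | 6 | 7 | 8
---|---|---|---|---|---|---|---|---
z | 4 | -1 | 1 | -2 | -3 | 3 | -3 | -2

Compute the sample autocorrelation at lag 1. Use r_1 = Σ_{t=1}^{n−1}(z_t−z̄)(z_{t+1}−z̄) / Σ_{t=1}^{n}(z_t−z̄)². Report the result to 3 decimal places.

Mean z̄ = (4 − 1 + 1 − 2 − 3 + 3 − 3 − 2)/8 = -0.3750
Deviations from mean: 4.3750, -0.6250, 1.3750, -1.6250, -2.6250, 3.3750, -2.6250, -1.6250
Numerator Σ_{t=1}^{7}(z_t−z̄)(z_{t+1}−z̄) = -15.0156
Denominator Σ(z_t−z̄)² = 51.8750
r_1 = -15.0156 / 51.8750 = -0.289

-0.289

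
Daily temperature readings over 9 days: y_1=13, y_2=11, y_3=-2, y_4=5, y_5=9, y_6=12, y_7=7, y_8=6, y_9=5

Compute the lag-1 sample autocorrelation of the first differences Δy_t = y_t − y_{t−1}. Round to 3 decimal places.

-0.150

First differences Δy: -2, -13, 7, 4, 3, -5, -1, -1
Mean of differences = -1.0000
Numerator Σ(Δy_t−Δȳ)(Δy_{t+1}−Δȳ) = -40.0000
Denominator Σ(Δy_t−Δȳ)² = 266.0000
r_1(Δy) = -40.0000 / 266.0000 = -0.150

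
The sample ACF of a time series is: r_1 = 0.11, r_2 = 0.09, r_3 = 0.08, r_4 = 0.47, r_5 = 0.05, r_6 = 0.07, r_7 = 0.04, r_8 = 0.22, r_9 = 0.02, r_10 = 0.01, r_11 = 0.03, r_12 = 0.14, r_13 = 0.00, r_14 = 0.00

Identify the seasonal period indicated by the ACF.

The largest autocorrelation is r_4 = 0.47, with a weaker echo at lag 8 (0.22); the remaining lags stay at or below 0.14.
The dominant spike at lag 4 indicates a seasonal period of 4.

4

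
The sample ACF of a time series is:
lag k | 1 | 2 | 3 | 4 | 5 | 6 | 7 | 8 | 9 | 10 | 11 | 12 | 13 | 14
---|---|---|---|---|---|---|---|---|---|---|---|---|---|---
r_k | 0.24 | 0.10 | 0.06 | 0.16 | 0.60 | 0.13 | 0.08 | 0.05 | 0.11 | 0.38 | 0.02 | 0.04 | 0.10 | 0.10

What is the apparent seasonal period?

5

The largest autocorrelation is r_5 = 0.60, with a weaker echo at lag 10 (0.38); the remaining lags stay at or below 0.24. The elevated value at lag 1 (0.24), dropping to 0.10 at lag 2, reflects decaying short-term dependence rather than seasonality.
The dominant spike at lag 5 indicates a seasonal period of 5.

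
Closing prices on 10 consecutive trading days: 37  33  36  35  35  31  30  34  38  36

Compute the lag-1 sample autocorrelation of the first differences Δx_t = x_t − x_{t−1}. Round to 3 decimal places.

First differences Δx: -4, 3, -1, 0, -4, -1, 4, 4, -2
Mean of differences = -0.1111
Numerator Σ(Δx_t−Δx̄)(Δx_{t+1}−Δx̄) = -6.4568
Denominator Σ(Δx_t−Δx̄)² = 78.8889
r_1(Δx) = -6.4568 / 78.8889 = -0.082

-0.082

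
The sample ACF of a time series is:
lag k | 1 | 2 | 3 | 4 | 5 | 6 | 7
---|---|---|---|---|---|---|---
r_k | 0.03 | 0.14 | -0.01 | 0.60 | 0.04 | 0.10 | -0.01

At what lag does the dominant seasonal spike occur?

4

The largest autocorrelation is r_4 = 0.60; the remaining lags stay at or below 0.14.
The dominant spike at lag 4 indicates a seasonal period of 4.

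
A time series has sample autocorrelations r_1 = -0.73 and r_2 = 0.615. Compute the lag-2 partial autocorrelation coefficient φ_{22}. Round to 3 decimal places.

0.176

φ_{22} = (r_2 − r_1²) / (1 − r_1²)
r_1² = (-0.73)² = 0.5329
Numerator = 0.615 − 0.5329 = 0.0821; denominator = 1 − 0.5329 = 0.4671
φ_{22} = 0.0821 / 0.4671 = 0.176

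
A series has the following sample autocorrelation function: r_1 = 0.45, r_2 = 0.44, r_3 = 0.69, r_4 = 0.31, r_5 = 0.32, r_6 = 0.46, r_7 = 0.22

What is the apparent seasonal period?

The largest autocorrelation is r_3 = 0.69, with a weaker echo at lag 6 (0.46); the remaining lags stay at or below 0.45. The elevated value at lag 1 (0.45), dropping to 0.44 at lag 2, reflects decaying short-term dependence rather than seasonality.
The dominant spike at lag 3 indicates a seasonal period of 3.

3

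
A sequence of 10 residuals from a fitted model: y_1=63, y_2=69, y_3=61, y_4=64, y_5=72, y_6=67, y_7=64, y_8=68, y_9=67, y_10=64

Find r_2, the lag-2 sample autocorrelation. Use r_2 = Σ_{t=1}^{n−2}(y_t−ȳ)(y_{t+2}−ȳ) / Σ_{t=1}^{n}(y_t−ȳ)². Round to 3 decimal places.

-0.403

Mean ȳ = (63 + 69 + 61 + 64 + 72 + 67 + 64 + 68 + 67 + 64)/10 = 65.9000
Numerator Σ_{t=1}^{8}(y_t−ȳ)(y_{t+2}−ȳ) = -39.0200
Denominator Σ(y_t−ȳ)² = 96.9000
r_2 = -39.0200 / 96.9000 = -0.403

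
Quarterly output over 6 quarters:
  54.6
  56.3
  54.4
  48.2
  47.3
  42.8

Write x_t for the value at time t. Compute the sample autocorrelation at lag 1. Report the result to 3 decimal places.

0.491

Mean x̄ = (54.6 + 56.3 + 54.4 + 48.2 + 47.3 + 42.8)/6 = 50.6000
Numerator Σ_{t=1}^{5}(x_t−x̄)(x_{t+1}−x̄) = 69.0000
Denominator Σ(x_t−x̄)² = 140.4200
r_1 = 69.0000 / 140.4200 = 0.491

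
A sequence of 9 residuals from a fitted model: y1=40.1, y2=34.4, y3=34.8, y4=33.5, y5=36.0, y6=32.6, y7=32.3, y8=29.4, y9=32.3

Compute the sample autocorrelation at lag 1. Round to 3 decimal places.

Mean ȳ = (40.1 + 34.4 + 34.8 + 33.5 + 36.0 + 32.6 + 32.3 + 29.4 + 32.3)/9 = 33.9333
Numerator Σ_{t=1}^{8}(y_t−ȳ)(y_{t+1}−ȳ) = 16.2422
Denominator Σ(y_t−ȳ)² = 71.1200
r_1 = 16.2422 / 71.1200 = 0.228

0.228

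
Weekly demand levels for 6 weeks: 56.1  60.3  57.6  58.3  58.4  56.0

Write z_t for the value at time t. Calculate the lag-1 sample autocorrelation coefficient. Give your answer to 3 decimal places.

Mean z̄ = (56.1 + 60.3 + 57.6 + 58.3 + 58.4 + 56.0)/6 = 57.7833
Deviations from mean: -1.6833, 2.5167, -0.1833, 0.5167, 0.6167, -1.7833
Σ(z_t−z̄)(z_{t+1}−z̄) = (-4.2364) + (-0.4614) + (-0.0947) + (0.3186) + (-1.0997) = -5.5736
Denominator Σ(z_t−z̄)² = 13.0283
r_1 = -5.5736 / 13.0283 = -0.428

-0.428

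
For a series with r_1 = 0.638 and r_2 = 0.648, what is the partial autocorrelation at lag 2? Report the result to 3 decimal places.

φ_{22} = (r_2 − r_1²) / (1 − r_1²)
r_1² = (0.638)² = 0.407044
Numerator = 0.648 − 0.4070 = 0.2410; denominator = 1 − 0.4070 = 0.5930
φ_{22} = 0.2410 / 0.5930 = 0.406

0.406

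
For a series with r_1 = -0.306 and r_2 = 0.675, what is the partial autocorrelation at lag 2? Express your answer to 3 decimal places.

φ_{22} = (r_2 − r_1²) / (1 − r_1²)
r_1² = (-0.306)² = 0.093636
Numerator = 0.675 − 0.0936 = 0.5814; denominator = 1 − 0.0936 = 0.9064
φ_{22} = 0.5814 / 0.9064 = 0.641

0.641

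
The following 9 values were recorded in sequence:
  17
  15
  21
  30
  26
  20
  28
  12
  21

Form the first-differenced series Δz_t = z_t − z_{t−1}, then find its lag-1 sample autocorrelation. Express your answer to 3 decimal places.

First differences Δz: -2, 6, 9, -4, -6, 8, -16, 9
Mean of differences = 0.5000
Numerator Σ(Δz_t−Δz̄)(Δz_{t+1}−Δz̄) = -288.7500
Denominator Σ(Δz_t−Δz̄)² = 572.0000
r_1(Δz) = -288.7500 / 572.0000 = -0.505

-0.505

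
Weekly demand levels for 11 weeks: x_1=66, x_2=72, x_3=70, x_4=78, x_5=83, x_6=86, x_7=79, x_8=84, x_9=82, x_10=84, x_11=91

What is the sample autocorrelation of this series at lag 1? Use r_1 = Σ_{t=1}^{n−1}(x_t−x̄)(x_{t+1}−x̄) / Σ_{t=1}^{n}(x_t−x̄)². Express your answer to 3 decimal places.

0.483

Mean x̄ = (66 + 72 + 70 + 78 + 83 + 86 + 79 + 84 + 82 + 84 + 91)/11 = 79.5455
Numerator Σ_{t=1}^{10}(x_t−x̄)(x_{t+1}−x̄) = 272.8843
Denominator Σ(x_t−x̄)² = 564.7273
r_1 = 272.8843 / 564.7273 = 0.483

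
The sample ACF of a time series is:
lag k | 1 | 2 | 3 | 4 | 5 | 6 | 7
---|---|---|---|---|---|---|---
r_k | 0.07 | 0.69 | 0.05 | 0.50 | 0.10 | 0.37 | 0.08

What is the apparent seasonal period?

The largest autocorrelation is r_2 = 0.69, with weaker echoes at lags 4 (0.50) and 6 (0.37); the remaining lags stay at or below 0.10.
The dominant spike at lag 2 indicates a seasonal period of 2.

2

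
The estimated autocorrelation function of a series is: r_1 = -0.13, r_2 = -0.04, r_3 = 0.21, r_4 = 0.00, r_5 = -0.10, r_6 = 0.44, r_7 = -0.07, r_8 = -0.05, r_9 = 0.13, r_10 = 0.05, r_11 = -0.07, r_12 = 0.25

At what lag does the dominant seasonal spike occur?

6

The largest autocorrelation is r_6 = 0.44, with a weaker echo at lag 12 (0.25); the remaining lags stay at or below 0.21.
The dominant spike at lag 6 indicates a seasonal period of 6.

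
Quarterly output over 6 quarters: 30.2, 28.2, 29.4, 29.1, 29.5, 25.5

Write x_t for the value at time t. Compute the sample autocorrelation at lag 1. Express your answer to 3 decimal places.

Mean x̄ = (30.2 + 28.2 + 29.4 + 29.1 + 29.5 + 25.5)/6 = 28.6500
Deviations from mean: 1.5500, -0.4500, 0.7500, 0.4500, 0.8500, -3.1500
Σ(x_t−x̄)(x_{t+1}−x̄) = (-0.6975) + (-0.3375) + (0.3375) + (0.3825) + (-2.6775) = -2.9925
Denominator Σ(x_t−x̄)² = 14.0150
r_1 = -2.9925 / 14.0150 = -0.214

-0.214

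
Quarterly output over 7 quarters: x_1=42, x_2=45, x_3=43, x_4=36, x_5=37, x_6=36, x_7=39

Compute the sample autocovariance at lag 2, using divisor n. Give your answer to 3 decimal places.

Mean x̄ = (42 + 45 + 43 + 36 + 37 + 36 + 39)/7 = 39.7143
Deviations: 2.2857, 5.2857, 3.2857, -3.7143, -2.7143, -3.7143, -0.7143
Σ_{t=1}^{5}(x_t−x̄)(x_{t+2}−x̄) = -5.3061
γ_2 = -5.3061 / 7 = -0.758

-0.758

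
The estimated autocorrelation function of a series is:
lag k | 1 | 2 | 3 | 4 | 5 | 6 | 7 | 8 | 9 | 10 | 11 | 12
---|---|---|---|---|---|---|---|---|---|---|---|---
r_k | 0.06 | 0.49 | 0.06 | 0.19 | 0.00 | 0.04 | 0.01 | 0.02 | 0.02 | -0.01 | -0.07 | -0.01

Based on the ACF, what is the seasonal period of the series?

2

The largest autocorrelation is r_2 = 0.49, with a weaker echo at lag 4 (0.19); the remaining lags stay at or below 0.06.
The dominant spike at lag 2 indicates a seasonal period of 2.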